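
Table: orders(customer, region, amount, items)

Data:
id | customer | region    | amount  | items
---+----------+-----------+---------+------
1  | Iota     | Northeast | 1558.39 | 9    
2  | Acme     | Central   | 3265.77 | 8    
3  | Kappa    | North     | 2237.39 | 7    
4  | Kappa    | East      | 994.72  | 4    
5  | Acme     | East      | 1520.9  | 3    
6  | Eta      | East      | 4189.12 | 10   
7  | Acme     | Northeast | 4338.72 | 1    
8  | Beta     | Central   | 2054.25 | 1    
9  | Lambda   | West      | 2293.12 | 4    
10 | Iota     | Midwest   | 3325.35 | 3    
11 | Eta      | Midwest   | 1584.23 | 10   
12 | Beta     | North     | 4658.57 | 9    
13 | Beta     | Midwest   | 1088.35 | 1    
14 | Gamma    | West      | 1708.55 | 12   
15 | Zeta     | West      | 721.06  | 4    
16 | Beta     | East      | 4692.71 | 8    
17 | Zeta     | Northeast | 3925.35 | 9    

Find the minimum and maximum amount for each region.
SELECT region, MIN(amount), MAX(amount)
FROM orders
GROUP BY region

Result:
  Central: min=2054.25, max=3265.77
  East: min=994.72, max=4692.71
  Midwest: min=1088.35, max=3325.35
  North: min=2237.39, max=4658.57
  Northeast: min=1558.39, max=4338.72
  West: min=721.06, max=2293.12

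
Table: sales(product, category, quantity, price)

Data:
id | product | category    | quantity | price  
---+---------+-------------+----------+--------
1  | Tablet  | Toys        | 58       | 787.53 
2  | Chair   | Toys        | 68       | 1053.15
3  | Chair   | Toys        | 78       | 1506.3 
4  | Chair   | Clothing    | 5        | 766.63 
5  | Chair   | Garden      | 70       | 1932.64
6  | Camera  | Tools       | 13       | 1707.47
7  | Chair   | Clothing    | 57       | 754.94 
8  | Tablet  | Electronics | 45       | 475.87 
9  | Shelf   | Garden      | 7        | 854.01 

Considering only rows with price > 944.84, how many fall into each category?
SELECT category, COUNT(*)
FROM sales
WHERE price > 944.84
GROUP BY category

Note: WHERE filters rows before grouping.

Result:
  Garden: 1
  Tools: 1
  Toys: 2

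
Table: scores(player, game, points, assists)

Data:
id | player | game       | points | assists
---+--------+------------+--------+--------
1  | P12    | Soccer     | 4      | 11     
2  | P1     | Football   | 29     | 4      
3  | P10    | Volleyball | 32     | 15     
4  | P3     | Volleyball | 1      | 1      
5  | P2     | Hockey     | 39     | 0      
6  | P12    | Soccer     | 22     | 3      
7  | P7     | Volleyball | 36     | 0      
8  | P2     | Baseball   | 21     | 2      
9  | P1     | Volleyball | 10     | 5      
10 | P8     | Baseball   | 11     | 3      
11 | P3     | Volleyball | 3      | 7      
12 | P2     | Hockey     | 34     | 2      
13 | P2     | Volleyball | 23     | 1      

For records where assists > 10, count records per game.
SELECT game, COUNT(*)
FROM scores
WHERE assists > 10
GROUP BY game

Note: WHERE filters rows before grouping.

Result:
  Soccer: 1
  Volleyball: 1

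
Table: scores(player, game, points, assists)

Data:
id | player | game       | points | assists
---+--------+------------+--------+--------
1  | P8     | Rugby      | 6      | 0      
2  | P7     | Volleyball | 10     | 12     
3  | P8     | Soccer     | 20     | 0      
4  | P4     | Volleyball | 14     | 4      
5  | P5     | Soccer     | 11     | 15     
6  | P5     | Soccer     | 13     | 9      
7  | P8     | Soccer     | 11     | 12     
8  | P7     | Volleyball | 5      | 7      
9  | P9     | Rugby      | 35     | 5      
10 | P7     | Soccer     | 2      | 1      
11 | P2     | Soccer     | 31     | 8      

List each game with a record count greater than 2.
SELECT game, COUNT(*) as cnt
FROM scores
GROUP BY game
HAVING COUNT(*) > 2

Result:
  Soccer: 6
  Volleyball: 3

Note: HAVING filters groups after aggregation, WHERE filters rows before.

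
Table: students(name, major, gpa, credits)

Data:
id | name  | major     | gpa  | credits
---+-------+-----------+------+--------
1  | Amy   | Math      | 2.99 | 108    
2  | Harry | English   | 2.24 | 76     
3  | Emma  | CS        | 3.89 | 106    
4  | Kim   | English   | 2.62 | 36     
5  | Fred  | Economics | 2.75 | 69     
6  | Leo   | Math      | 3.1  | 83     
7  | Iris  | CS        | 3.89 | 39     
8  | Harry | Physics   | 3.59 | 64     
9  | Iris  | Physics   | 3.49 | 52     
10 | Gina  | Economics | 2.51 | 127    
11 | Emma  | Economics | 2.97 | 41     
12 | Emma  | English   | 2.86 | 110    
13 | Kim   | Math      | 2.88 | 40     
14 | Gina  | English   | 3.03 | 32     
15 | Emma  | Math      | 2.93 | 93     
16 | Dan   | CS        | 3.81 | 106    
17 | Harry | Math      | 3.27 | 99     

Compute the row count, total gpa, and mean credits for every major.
SELECT major,
       COUNT(*) as cnt,
       SUM(gpa) as total_gpa,
       AVG(credits) as avg_credits
FROM students
GROUP BY major

Result:
  CS: 3 records, 11.59 total gpa, 83.67 avg credits
  Economics: 3 records, 8.23 total gpa, 79.00 avg credits
  English: 4 records, 10.75 total gpa, 63.50 avg credits
  Math: 5 records, 15.17 total gpa, 84.60 avg credits
  Physics: 2 records, 7.08 total gpa, 58.00 avg credits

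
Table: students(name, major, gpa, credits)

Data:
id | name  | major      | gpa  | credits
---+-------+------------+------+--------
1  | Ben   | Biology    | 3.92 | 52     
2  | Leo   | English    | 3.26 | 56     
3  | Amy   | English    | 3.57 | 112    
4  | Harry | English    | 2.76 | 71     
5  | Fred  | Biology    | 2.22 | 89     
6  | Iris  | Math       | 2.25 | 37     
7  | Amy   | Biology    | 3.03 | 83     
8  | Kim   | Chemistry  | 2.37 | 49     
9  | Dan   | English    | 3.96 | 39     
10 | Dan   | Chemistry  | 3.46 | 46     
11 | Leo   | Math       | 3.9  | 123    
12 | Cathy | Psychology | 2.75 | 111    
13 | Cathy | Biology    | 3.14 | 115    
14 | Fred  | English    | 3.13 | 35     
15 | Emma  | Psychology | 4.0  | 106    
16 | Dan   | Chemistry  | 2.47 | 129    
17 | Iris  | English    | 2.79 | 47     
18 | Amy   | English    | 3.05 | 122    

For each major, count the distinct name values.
SELECT major, COUNT(DISTINCT name)
FROM students
GROUP BY major

Result:
  Biology: 4 distinct
  Chemistry: 2 distinct
  English: 6 distinct
  Math: 2 distinct
  Psychology: 2 distinct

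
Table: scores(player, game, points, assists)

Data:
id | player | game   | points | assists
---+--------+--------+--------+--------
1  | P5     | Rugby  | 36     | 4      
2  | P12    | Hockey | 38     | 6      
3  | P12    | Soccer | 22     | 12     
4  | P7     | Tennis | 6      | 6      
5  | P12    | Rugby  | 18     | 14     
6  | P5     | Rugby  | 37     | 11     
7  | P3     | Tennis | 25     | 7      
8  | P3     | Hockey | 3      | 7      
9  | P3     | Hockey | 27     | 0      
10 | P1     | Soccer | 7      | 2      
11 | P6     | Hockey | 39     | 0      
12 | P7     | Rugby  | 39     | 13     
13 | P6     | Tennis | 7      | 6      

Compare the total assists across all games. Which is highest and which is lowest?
SELECT game, SUM(assists)
FROM scores
GROUP BY game
ORDER BY SUM(assists)

All groups:
  Hockey: 13
  Soccer: 14
  Tennis: 19
  Rugby: 42

Highest: Rugby (42)
Lowest: Hockey (13)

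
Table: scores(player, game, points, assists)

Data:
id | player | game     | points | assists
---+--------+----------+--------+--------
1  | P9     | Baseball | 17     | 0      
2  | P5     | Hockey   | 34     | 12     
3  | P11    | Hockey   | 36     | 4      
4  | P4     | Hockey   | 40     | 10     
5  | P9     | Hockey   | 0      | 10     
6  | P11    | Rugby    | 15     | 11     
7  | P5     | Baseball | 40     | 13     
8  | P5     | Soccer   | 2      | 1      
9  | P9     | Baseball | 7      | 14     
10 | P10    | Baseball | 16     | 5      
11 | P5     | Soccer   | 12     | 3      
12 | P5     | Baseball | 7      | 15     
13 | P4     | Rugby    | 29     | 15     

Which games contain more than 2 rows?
SELECT game, COUNT(*) as cnt
FROM scores
GROUP BY game
HAVING COUNT(*) > 2

Result:
  Baseball: 5
  Hockey: 4

Note: HAVING filters groups after aggregation, WHERE filters rows before.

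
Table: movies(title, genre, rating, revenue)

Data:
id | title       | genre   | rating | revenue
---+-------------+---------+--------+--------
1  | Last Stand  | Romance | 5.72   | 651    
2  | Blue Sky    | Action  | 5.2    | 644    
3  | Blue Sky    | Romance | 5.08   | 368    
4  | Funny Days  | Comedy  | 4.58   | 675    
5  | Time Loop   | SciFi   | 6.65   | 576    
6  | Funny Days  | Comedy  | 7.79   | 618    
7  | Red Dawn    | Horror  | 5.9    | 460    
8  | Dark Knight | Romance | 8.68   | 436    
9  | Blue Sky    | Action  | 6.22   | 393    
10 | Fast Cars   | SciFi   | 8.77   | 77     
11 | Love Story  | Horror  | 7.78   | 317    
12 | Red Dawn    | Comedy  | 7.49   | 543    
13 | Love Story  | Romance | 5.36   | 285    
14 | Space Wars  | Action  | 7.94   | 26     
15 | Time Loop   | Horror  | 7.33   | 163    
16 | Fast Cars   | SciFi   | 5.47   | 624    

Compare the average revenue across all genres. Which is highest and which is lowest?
SELECT genre, AVG(revenue)
FROM movies
GROUP BY genre
ORDER BY AVG(revenue)

All groups:
  Horror: 313.33
  Action: 354.33
  SciFi: 425.67
  Romance: 435.00
  Comedy: 612.00

Highest: Comedy (612.00)
Lowest: Horror (313.33)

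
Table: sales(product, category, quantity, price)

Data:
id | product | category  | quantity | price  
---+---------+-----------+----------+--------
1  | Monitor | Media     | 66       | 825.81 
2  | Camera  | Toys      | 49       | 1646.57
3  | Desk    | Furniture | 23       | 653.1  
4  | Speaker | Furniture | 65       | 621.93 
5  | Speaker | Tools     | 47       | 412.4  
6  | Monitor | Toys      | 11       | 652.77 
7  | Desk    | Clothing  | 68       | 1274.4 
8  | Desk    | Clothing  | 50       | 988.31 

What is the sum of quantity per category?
SELECT category, SUM(quantity) as result
FROM sales
GROUP BY category

Result:
  Clothing: 118
  Furniture: 88
  Media: 66
  Tools: 47
  Toys: 60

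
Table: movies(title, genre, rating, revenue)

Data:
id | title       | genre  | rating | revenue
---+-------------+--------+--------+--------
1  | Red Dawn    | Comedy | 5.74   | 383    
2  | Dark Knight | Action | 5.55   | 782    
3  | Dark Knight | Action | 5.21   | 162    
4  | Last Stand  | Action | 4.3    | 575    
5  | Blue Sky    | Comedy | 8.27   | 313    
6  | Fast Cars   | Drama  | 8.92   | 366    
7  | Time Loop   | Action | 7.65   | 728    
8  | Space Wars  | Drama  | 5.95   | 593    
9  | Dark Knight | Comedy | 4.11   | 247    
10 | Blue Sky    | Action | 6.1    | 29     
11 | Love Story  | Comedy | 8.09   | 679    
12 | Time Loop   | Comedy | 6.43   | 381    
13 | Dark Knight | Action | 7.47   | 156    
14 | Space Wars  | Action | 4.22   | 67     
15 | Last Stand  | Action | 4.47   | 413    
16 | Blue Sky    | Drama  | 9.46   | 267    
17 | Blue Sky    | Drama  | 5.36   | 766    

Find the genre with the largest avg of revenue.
SELECT genre, AVG(revenue) as val
FROM movies
GROUP BY genre
ORDER BY val DESC
LIMIT 1

Result: Drama with avg(revenue) = 498.00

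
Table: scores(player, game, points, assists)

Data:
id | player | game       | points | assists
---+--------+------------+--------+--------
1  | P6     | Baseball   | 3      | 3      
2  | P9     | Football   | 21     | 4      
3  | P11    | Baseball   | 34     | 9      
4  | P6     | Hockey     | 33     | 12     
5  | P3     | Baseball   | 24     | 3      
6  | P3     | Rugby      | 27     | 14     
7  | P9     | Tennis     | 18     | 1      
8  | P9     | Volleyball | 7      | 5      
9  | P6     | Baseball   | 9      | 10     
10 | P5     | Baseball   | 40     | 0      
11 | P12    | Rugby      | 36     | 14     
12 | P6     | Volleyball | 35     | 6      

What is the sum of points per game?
SELECT game, SUM(points) as result
FROM scores
GROUP BY game

Result:
  Baseball: 110
  Football: 21
  Hockey: 33
  Rugby: 63
  Tennis: 18
  Volleyball: 42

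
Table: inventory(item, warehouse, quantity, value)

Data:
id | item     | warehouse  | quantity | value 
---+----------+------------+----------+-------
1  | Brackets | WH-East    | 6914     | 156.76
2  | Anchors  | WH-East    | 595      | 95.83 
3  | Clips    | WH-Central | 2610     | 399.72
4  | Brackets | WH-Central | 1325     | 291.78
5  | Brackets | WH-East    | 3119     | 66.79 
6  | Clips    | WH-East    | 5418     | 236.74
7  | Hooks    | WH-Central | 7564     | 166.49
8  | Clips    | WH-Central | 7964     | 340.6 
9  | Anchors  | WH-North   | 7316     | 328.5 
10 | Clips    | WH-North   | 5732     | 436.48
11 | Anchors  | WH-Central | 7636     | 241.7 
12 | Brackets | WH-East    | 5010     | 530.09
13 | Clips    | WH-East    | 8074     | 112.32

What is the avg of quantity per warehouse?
SELECT warehouse, AVG(quantity) as result
FROM inventory
GROUP BY warehouse

Result:
  WH-Central: 5419.80
  WH-East: 4855.00
  WH-North: 6524.00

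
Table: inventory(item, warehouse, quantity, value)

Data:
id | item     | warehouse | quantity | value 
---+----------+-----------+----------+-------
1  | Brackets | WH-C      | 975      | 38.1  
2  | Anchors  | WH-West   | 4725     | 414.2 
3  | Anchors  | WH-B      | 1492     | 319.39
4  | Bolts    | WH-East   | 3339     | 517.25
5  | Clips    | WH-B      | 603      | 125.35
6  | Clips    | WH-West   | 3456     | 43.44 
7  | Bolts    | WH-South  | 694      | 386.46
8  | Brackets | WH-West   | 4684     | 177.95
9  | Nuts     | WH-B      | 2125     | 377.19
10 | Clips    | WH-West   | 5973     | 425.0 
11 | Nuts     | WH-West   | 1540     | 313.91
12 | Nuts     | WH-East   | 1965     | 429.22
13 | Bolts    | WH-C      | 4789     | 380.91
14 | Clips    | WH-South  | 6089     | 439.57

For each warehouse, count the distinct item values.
SELECT warehouse, COUNT(DISTINCT item)
FROM inventory
GROUP BY warehouse

Result:
  WH-B: 3 distinct
  WH-C: 2 distinct
  WH-East: 2 distinct
  WH-South: 2 distinct
  WH-West: 4 distinct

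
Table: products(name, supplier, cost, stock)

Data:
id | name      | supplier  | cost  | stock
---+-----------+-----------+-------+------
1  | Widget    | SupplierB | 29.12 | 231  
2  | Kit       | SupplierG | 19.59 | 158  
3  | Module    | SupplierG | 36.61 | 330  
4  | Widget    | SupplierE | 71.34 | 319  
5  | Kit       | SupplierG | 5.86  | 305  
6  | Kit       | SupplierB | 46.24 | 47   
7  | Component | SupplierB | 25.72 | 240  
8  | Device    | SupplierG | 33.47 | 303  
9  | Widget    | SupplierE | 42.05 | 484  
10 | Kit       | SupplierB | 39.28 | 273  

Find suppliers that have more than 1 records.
SELECT supplier, COUNT(*) as cnt
FROM products
GROUP BY supplier
HAVING COUNT(*) > 1

Result:
  SupplierB: 4
  SupplierE: 2
  SupplierG: 4

Note: HAVING filters groups after aggregation, WHERE filters rows before.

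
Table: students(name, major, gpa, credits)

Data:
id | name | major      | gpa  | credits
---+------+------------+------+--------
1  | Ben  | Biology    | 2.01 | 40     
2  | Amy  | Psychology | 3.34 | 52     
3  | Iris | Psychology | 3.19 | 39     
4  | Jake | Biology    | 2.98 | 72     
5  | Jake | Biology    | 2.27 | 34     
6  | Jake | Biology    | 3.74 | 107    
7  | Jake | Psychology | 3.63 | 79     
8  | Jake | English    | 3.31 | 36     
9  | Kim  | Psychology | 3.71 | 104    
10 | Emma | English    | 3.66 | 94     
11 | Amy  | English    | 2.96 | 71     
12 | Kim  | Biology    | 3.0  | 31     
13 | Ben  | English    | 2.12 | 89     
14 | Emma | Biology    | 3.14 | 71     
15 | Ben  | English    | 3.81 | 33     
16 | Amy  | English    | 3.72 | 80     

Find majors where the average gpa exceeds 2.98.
SELECT major, AVG(gpa)
FROM students
GROUP BY major
HAVING AVG(gpa) > 2.98

Result:
  English: avg=3.26
  Psychology: avg=3.47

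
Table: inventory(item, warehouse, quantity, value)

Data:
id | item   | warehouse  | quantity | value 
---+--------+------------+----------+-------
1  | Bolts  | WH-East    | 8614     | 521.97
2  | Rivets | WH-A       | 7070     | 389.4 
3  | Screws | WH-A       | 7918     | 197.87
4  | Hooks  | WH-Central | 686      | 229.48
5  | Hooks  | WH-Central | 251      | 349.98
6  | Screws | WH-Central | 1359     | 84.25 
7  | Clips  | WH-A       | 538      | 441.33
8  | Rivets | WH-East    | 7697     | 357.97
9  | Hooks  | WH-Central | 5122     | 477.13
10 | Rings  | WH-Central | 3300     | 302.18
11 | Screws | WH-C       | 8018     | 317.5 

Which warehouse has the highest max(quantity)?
SELECT warehouse, MAX(quantity) as val
FROM inventory
GROUP BY warehouse
ORDER BY val DESC
LIMIT 1

Result: WH-East with max(quantity) = 8614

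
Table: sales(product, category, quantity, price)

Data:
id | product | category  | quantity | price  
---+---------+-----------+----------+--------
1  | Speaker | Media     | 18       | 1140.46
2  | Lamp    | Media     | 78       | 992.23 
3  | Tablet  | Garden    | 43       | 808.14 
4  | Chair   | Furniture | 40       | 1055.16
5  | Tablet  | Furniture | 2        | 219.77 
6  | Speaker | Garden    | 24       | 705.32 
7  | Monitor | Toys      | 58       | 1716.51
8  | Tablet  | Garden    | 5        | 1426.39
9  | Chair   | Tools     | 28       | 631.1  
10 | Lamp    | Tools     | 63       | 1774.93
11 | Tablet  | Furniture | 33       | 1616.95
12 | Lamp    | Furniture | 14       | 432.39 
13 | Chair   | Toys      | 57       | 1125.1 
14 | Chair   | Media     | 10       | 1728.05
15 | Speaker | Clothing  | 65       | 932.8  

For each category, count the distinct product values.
SELECT category, COUNT(DISTINCT product)
FROM sales
GROUP BY category

Result:
  Clothing: 1 distinct
  Furniture: 3 distinct
  Garden: 2 distinct
  Media: 3 distinct
  Tools: 2 distinct
  Toys: 2 distinct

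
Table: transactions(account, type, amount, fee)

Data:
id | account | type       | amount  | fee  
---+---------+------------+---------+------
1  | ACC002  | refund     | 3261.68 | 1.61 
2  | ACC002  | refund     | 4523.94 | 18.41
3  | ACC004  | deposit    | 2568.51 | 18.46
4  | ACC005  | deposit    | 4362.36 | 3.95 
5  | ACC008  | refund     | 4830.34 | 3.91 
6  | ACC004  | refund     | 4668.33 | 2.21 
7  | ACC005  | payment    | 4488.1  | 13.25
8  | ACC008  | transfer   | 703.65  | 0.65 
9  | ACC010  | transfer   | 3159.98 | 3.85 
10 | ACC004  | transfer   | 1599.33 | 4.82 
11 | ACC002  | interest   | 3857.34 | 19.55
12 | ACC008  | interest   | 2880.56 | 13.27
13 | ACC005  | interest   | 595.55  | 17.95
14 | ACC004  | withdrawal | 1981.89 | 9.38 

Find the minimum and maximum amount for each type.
SELECT type, MIN(amount), MAX(amount)
FROM transactions
GROUP BY type

Result:
  deposit: min=2568.51, max=4362.36
  interest: min=595.55, max=3857.34
  payment: min=4488.10, max=4488.10
  refund: min=3261.68, max=4830.34
  transfer: min=703.65, max=3159.98
  withdrawal: min=1981.89, max=1981.89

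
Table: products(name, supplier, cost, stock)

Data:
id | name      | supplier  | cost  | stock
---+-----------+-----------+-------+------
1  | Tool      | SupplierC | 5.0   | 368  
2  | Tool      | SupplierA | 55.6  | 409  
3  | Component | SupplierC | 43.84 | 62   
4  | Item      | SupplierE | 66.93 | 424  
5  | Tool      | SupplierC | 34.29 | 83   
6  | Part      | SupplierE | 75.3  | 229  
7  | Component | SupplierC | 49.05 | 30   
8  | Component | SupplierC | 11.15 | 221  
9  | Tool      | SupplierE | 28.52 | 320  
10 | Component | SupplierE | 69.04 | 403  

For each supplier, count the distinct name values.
SELECT supplier, COUNT(DISTINCT name)
FROM products
GROUP BY supplier

Result:
  SupplierA: 1 distinct
  SupplierC: 2 distinct
  SupplierE: 4 distinct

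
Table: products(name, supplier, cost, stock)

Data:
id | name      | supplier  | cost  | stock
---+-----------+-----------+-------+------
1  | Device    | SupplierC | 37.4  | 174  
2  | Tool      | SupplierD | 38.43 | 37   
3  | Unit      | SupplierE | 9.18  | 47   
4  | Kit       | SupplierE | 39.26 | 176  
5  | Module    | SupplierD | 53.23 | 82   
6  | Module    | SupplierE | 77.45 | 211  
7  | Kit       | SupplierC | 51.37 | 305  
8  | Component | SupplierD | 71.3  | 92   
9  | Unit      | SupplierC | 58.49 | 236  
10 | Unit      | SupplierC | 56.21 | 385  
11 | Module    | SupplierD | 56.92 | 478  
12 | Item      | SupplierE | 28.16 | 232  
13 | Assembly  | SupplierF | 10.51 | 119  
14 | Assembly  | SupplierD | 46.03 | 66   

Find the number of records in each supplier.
SELECT supplier, COUNT(*) as count
FROM products
GROUP BY supplier

Result:
  SupplierC: 4
  SupplierD: 5
  SupplierE: 4
  SupplierF: 1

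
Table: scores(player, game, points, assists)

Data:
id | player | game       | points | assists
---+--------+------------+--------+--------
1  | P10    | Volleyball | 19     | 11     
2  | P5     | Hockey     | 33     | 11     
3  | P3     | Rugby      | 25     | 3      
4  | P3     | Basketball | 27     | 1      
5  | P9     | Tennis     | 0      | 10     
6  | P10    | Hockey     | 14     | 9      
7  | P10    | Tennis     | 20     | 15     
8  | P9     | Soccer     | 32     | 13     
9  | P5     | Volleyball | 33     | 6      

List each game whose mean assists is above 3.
SELECT game, AVG(assists)
FROM scores
GROUP BY game
HAVING AVG(assists) > 3

Result:
  Hockey: avg=10.00
  Soccer: avg=13.00
  Tennis: avg=12.50
  Volleyball: avg=8.50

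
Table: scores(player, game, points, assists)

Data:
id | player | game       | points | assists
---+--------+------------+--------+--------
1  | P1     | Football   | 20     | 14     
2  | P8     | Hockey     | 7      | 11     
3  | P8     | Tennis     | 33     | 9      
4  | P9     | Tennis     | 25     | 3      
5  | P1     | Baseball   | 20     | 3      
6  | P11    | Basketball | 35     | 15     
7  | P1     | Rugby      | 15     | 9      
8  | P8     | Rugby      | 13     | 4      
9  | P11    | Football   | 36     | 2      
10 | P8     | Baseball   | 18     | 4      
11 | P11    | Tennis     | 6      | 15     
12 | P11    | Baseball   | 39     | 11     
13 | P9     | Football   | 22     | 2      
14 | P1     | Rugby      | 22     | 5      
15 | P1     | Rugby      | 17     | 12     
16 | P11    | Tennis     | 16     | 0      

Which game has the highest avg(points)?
SELECT game, AVG(points) as val
FROM scores
GROUP BY game
ORDER BY val DESC
LIMIT 1

Result: Basketball with avg(points) = 35.00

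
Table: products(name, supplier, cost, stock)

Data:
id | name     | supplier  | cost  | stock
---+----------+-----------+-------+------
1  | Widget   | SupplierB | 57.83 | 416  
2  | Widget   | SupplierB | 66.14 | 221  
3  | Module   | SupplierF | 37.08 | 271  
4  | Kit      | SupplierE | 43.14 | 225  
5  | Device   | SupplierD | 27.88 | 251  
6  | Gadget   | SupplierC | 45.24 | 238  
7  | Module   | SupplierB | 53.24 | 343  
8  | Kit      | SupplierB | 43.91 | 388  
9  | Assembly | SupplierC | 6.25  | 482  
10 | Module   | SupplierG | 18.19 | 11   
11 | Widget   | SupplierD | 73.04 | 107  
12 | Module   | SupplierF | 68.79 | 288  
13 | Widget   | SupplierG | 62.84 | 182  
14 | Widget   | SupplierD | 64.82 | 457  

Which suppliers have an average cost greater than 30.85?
SELECT supplier, AVG(cost)
FROM products
GROUP BY supplier
HAVING AVG(cost) > 30.85

Result:
  SupplierB: avg=55.28
  SupplierD: avg=55.25
  SupplierE: avg=43.14
  SupplierF: avg=52.94
  SupplierG: avg=40.52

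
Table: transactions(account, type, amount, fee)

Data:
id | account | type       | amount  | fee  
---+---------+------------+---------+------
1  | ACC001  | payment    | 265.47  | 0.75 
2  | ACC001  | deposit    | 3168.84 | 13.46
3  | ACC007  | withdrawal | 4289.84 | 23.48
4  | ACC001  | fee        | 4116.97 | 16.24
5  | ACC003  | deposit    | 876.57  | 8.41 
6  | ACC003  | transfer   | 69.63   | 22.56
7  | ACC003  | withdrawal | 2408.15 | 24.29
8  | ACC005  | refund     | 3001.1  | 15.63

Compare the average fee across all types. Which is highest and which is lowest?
SELECT type, AVG(fee)
FROM transactions
GROUP BY type
ORDER BY AVG(fee)

All groups:
  payment: 0.75
  deposit: 10.94
  refund: 15.63
  fee: 16.24
  transfer: 22.56
  withdrawal: 23.89

Highest: withdrawal (23.89)
Lowest: payment (0.75)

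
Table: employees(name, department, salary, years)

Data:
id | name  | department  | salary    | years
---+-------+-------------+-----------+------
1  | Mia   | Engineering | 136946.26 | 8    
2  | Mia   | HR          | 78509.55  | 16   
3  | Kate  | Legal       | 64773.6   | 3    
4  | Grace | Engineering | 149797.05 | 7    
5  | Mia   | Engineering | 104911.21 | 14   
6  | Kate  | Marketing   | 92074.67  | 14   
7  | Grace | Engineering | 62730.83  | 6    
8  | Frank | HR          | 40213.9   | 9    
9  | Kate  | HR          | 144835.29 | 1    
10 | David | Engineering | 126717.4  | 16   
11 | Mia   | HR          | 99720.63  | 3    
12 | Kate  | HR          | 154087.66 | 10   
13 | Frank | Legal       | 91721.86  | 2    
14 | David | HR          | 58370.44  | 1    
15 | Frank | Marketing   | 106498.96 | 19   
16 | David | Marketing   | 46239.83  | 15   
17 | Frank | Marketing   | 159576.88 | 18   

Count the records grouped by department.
SELECT department, COUNT(*) as count
FROM employees
GROUP BY department

Result:
  Engineering: 5
  HR: 6
  Legal: 2
  Marketing: 4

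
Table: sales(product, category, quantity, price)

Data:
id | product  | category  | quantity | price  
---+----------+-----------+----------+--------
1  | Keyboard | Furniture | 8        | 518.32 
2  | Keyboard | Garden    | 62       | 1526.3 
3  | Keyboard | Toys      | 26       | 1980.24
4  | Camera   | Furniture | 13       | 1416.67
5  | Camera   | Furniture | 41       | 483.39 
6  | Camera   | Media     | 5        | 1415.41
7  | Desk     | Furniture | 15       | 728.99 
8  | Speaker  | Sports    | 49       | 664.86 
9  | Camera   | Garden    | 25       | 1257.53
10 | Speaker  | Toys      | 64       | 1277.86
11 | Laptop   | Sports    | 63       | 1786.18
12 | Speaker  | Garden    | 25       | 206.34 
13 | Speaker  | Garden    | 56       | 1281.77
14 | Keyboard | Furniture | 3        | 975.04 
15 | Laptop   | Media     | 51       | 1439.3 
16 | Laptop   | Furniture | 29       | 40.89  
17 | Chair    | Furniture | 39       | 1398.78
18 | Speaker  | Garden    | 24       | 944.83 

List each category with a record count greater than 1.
SELECT category, COUNT(*) as cnt
FROM sales
GROUP BY category
HAVING COUNT(*) > 1

Result:
  Furniture: 7
  Garden: 5
  Media: 2
  Sports: 2
  Toys: 2

Note: HAVING filters groups after aggregation, WHERE filters rows before.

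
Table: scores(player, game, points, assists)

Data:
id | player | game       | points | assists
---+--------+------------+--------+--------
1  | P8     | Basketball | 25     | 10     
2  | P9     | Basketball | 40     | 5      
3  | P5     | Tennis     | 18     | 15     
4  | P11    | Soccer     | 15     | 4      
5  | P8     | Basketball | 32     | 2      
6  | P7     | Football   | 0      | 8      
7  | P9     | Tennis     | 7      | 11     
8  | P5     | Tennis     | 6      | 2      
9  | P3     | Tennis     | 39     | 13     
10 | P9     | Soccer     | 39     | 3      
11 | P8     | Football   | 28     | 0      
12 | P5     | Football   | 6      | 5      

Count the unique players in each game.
SELECT game, COUNT(DISTINCT player)
FROM scores
GROUP BY game

Result:
  Basketball: 2 distinct
  Football: 3 distinct
  Soccer: 2 distinct
  Tennis: 3 distinct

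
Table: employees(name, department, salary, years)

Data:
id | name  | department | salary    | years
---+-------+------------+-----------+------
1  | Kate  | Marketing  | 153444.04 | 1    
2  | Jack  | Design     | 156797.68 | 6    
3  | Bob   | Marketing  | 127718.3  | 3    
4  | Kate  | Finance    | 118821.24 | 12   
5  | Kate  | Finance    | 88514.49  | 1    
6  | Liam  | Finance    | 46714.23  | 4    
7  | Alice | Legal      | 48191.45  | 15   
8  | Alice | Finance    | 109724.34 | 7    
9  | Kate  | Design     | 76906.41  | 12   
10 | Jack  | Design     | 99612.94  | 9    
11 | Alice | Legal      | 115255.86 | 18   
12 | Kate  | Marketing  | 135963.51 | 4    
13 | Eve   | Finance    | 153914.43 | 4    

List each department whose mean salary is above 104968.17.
SELECT department, AVG(salary)
FROM employees
GROUP BY department
HAVING AVG(salary) > 104968.17

Result:
  Design: avg=111105.68
  Marketing: avg=139041.95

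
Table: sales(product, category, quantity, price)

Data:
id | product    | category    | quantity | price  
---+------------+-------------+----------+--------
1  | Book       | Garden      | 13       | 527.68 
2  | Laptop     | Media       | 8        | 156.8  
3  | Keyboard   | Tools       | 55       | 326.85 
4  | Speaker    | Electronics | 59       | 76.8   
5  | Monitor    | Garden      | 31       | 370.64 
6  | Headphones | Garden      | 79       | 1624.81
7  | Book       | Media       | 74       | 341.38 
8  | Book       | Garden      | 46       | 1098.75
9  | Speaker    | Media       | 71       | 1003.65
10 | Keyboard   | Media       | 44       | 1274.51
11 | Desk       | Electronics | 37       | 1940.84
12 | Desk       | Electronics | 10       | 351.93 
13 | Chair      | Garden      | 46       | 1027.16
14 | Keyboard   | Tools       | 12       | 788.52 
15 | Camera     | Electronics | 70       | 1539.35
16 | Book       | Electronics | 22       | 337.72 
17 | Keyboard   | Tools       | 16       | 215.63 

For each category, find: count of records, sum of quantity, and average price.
SELECT category,
       COUNT(*) as cnt,
       SUM(quantity) as total_quantity,
       AVG(price) as avg_price
FROM sales
GROUP BY category

Result:
  Electronics: 5 records, 198 total quantity, 849.33 avg price
  Garden: 5 records, 215 total quantity, 929.81 avg price
  Media: 4 records, 197 total quantity, 694.09 avg price
  Tools: 3 records, 83 total quantity, 443.67 avg price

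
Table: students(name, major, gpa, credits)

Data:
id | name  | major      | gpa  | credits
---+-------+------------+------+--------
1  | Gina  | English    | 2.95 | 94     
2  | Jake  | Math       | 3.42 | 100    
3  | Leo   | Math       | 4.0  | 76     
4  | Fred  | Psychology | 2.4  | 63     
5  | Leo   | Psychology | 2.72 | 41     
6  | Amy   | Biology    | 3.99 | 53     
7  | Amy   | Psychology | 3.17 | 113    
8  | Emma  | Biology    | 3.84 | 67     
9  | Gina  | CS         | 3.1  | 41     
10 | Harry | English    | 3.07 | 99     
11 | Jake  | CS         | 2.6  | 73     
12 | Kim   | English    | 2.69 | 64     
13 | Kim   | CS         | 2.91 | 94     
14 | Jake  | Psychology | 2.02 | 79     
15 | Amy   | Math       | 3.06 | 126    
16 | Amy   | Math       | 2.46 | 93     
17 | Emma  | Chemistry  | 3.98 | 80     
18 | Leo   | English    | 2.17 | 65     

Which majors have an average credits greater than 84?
SELECT major, AVG(credits)
FROM students
GROUP BY major
HAVING AVG(credits) > 84

Result:
  Math: avg=98.75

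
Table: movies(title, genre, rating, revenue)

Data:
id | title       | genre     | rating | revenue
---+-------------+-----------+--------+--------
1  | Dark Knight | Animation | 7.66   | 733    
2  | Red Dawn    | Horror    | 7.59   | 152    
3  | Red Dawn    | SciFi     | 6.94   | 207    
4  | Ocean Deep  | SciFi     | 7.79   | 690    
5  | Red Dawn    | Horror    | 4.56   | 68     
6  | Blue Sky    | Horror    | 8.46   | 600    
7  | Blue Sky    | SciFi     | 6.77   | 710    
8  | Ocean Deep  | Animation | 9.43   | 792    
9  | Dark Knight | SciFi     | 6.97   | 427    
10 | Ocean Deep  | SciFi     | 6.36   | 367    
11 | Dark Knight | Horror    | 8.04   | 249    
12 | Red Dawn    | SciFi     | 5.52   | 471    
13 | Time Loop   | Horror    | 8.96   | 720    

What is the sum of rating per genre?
SELECT genre, SUM(rating) as result
FROM movies
GROUP BY genre

Result:
  Animation: 17.09
  Horror: 37.61
  SciFi: 40.35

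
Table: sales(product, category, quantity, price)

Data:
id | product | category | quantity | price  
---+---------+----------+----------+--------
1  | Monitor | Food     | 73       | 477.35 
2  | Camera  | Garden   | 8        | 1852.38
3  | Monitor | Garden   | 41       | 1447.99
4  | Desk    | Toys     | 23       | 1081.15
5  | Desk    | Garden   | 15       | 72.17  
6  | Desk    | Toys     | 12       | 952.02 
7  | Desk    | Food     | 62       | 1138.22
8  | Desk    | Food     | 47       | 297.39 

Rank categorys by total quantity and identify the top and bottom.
SELECT category, SUM(quantity)
FROM sales
GROUP BY category
ORDER BY SUM(quantity)

All groups:
  Toys: 35
  Garden: 64
  Food: 182

Highest: Food (182)
Lowest: Toys (35)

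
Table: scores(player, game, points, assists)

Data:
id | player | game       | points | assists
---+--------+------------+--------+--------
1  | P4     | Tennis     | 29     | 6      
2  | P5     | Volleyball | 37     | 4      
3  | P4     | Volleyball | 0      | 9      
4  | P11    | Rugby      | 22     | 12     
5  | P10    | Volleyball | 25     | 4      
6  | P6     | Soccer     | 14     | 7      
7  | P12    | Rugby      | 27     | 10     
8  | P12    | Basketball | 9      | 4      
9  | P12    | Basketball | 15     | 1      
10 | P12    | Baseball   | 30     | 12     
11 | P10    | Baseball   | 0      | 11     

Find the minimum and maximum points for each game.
SELECT game, MIN(points), MAX(points)
FROM scores
GROUP BY game

Result:
  Baseball: min=0, max=30
  Basketball: min=9, max=15
  Rugby: min=22, max=27
  Soccer: min=14, max=14
  Tennis: min=29, max=29
  Volleyball: min=0, max=37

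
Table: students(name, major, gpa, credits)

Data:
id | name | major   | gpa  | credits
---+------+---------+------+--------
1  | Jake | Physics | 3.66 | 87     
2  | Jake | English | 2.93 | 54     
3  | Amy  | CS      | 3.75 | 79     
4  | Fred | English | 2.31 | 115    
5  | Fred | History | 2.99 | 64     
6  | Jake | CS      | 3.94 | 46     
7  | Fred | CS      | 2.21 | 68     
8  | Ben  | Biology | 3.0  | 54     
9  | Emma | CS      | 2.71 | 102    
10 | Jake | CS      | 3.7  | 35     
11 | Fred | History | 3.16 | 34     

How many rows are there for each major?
SELECT major, COUNT(*) as count
FROM students
GROUP BY major

Result:
  Biology: 1
  CS: 5
  English: 2
  History: 2
  Physics: 1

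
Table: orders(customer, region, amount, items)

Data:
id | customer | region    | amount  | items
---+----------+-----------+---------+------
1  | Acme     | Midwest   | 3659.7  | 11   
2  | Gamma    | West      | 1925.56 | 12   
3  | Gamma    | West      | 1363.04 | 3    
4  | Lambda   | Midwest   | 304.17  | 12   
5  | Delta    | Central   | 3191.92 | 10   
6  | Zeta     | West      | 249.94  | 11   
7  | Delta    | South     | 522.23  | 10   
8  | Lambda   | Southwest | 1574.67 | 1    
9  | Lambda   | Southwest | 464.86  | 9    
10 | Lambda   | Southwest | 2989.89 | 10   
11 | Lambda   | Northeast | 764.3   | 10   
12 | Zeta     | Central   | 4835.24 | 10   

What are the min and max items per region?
SELECT region, MIN(items), MAX(items)
FROM orders
GROUP BY region

Result:
  Central: min=10, max=10
  Midwest: min=11, max=12
  Northeast: min=10, max=10
  South: min=10, max=10
  Southwest: min=1, max=10
  West: min=3, max=12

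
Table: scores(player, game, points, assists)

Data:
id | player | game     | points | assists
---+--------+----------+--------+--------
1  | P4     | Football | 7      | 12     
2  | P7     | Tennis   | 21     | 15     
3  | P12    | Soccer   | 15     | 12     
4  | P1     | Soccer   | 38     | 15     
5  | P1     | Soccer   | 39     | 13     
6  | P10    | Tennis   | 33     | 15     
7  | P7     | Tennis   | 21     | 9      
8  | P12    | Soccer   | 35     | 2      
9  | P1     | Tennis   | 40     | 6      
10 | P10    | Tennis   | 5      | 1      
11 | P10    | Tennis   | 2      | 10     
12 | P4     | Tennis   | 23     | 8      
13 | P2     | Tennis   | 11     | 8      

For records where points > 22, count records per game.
SELECT game, COUNT(*)
FROM scores
WHERE points > 22
GROUP BY game

Note: WHERE filters rows before grouping.

Result:
  Soccer: 3
  Tennis: 3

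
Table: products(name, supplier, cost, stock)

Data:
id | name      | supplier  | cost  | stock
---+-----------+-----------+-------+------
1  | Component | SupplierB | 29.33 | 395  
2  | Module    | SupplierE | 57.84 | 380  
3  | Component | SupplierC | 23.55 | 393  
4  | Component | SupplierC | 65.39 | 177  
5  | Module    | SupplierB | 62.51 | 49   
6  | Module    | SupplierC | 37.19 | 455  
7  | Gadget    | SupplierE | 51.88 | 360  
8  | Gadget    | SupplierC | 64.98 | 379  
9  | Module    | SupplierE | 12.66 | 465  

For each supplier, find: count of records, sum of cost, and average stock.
SELECT supplier,
       COUNT(*) as cnt,
       SUM(cost) as total_cost,
       AVG(stock) as avg_stock
FROM products
GROUP BY supplier

Result:
  SupplierB: 2 records, 91.84 total cost, 222.00 avg stock
  SupplierC: 4 records, 191.11 total cost, 351.00 avg stock
  SupplierE: 3 records, 122.38 total cost, 401.67 avg stock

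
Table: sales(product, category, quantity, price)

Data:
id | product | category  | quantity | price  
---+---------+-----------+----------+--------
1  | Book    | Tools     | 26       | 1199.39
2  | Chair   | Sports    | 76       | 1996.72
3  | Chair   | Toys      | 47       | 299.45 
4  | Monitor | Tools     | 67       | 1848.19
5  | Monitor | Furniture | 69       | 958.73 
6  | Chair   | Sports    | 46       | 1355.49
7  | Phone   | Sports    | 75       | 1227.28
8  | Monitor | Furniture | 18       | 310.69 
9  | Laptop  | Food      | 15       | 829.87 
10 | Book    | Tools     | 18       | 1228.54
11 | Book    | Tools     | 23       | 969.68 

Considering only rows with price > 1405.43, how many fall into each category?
SELECT category, COUNT(*)
FROM sales
WHERE price > 1405.43
GROUP BY category

Note: WHERE filters rows before grouping.

Result:
  Sports: 1
  Tools: 1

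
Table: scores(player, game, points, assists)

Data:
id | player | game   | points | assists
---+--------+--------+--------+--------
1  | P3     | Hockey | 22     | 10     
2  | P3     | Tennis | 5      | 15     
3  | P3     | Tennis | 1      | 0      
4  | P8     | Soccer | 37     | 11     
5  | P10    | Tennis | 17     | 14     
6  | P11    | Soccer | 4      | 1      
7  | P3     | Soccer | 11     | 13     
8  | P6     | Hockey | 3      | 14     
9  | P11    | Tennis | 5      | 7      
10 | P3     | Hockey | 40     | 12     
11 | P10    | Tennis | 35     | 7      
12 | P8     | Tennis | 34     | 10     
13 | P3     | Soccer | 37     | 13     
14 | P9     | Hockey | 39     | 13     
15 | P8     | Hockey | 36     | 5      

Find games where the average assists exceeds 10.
SELECT game, AVG(assists)
FROM scores
GROUP BY game
HAVING AVG(assists) > 10

Result:
  Hockey: avg=10.80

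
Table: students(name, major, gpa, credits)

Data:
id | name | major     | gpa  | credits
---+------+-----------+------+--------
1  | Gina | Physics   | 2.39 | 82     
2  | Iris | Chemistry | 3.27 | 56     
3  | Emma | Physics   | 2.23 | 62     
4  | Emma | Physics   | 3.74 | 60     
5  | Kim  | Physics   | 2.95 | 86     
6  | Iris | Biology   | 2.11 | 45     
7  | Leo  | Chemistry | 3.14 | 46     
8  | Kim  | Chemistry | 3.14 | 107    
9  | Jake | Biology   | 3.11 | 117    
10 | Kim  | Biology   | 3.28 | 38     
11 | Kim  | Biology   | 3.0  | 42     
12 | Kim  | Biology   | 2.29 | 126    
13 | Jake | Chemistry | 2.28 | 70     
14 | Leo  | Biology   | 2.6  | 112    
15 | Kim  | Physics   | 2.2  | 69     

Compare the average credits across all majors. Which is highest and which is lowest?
SELECT major, AVG(credits)
FROM students
GROUP BY major
ORDER BY AVG(credits)

All groups:
  Chemistry: 69.75
  Physics: 71.80
  Biology: 80.00

Highest: Biology (80.00)
Lowest: Chemistry (69.75)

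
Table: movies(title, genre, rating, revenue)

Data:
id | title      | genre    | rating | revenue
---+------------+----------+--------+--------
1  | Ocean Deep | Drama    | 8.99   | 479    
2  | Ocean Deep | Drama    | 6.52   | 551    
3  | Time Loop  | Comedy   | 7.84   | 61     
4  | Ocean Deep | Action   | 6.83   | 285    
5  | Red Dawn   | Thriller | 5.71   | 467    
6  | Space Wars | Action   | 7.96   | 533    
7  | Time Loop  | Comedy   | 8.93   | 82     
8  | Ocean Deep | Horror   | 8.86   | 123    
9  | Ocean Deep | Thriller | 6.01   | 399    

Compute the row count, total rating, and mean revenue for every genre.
SELECT genre,
       COUNT(*) as cnt,
       SUM(rating) as total_rating,
       AVG(revenue) as avg_revenue
FROM movies
GROUP BY genre

Result:
  Action: 2 records, 14.79 total rating, 409.00 avg revenue
  Comedy: 2 records, 16.77 total rating, 71.50 avg revenue
  Drama: 2 records, 15.51 total rating, 515.00 avg revenue
  Horror: 1 records, 8.86 total rating, 123.00 avg revenue
  Thriller: 2 records, 11.72 total rating, 433.00 avg revenue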